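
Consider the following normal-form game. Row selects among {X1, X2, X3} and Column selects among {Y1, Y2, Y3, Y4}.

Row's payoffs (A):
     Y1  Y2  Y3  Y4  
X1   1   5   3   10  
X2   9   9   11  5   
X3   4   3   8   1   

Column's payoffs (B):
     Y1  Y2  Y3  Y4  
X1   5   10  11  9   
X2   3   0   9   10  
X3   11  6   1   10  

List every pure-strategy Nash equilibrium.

There is no pure-strategy Nash equilibrium

Check mutual best responses: a cell is a NE iff neither player can gain by unilaterally deviating.
Row's best responses — vs Y1: X2 (payoff 9); vs Y2: X2 (payoff 9); vs Y3: X2 (payoff 11); vs Y4: X1 (payoff 10).
Column's best responses — vs X1: Y3 (payoff 11); vs X2: Y4 (payoff 10); vs X3: Y1 (payoff 11).
No cell has both players best-responding. For instance, Row's best reply to Y4 is X1, but against X1 Column prefers Y3 over Y4.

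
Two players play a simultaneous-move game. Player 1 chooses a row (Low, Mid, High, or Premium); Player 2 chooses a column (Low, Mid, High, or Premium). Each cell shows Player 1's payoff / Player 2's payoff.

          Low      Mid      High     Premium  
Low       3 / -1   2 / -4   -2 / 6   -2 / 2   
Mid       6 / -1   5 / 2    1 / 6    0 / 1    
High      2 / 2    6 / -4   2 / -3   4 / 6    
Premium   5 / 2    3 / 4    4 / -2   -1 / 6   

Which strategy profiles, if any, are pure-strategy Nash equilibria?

(High, Premium)

A profile is a Nash equilibrium when each player is best-responding to the other.
Player 1's best responses — vs Low: Mid (payoff 6); vs Mid: High (payoff 6); vs High: Premium (payoff 4); vs Premium: High (payoff 4).
Player 2's best responses — vs Low: High (payoff 6); vs Mid: High (payoff 6); vs High: Premium (payoff 6); vs Premium: Premium (payoff 6).
The only mutual best response is (High, Premium); neither player gains by switching there.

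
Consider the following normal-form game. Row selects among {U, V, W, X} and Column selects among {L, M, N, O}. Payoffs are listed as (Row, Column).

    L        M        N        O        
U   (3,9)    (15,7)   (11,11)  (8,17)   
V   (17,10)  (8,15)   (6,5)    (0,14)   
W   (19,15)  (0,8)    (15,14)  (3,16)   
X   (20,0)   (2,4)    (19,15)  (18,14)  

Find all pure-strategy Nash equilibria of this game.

(X, N)

Find each player's best response to every opponent strategy; NE are the intersections.
Row's best responses — vs L: X (payoff 20); vs M: U (payoff 15); vs N: X (payoff 19); vs O: X (payoff 18).
Column's best responses — vs U: O (payoff 17); vs V: M (payoff 15); vs W: O (payoff 16); vs X: N (payoff 15).
The only mutual best response is (X, N); neither player gains by switching there.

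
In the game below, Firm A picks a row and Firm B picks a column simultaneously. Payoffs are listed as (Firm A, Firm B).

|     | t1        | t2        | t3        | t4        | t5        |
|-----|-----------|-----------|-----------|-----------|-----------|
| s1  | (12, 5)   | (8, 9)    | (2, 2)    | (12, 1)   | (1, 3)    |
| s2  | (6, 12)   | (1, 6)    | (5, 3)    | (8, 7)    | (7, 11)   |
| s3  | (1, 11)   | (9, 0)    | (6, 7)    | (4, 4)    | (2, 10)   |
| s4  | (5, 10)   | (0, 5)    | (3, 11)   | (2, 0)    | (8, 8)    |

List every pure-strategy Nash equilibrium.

None

Check mutual best responses: a cell is a NE iff neither player can gain by unilaterally deviating.
Firm A's best responses — vs t1: s1 (payoff 12); vs t2: s3 (payoff 9); vs t3: s3 (payoff 6); vs t4: s1 (payoff 12); vs t5: s4 (payoff 8).
Firm B's best responses — vs s1: t2 (payoff 9); vs s2: t1 (payoff 12); vs s3: t1 (payoff 11); vs s4: t3 (payoff 11).
No cell has both players best-responding. For instance, Firm A's best reply to t4 is s1, but against s1 Firm B prefers t2 over t4.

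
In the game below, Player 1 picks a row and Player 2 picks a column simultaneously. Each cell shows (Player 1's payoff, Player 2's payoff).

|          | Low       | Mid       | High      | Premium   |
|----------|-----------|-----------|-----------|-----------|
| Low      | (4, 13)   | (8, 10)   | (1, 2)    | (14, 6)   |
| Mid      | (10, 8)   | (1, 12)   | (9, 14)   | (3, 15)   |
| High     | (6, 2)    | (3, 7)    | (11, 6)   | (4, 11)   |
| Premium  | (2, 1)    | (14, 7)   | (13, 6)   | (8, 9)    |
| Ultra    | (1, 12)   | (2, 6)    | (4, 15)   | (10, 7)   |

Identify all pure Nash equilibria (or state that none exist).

Find each player's best response to every opponent strategy; NE are the intersections.
Player 1's best responses — vs Low: Mid (payoff 10); vs Mid: Premium (payoff 14); vs High: Premium (payoff 13); vs Premium: Low (payoff 14).
Player 2's best responses — vs Low: Low (payoff 13); vs Mid: Premium (payoff 15); vs High: Premium (payoff 11); vs Premium: Premium (payoff 9); vs Ultra: High (payoff 15).
No cell has both players best-responding. For instance, Player 1's best reply to Mid is Premium, but against Premium Player 2 prefers Premium over Mid.

There is no pure-strategy Nash equilibrium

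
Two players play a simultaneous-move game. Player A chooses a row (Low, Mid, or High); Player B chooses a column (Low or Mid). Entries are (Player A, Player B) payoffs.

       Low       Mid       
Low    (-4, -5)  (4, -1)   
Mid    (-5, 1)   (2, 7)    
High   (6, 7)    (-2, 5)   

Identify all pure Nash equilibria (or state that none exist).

A profile is a Nash equilibrium when each player is best-responding to the other.
Player A's best responses — vs Low: High (payoff 6); vs Mid: Low (payoff 4).
Player B's best responses — vs Low: Mid (payoff -1); vs Mid: Mid (payoff 7); vs High: Low (payoff 7).
Mutual best responses occur at (Low, Mid) and (High, Low); at each, neither player gains by switching.

(Low, Mid) and (High, Low)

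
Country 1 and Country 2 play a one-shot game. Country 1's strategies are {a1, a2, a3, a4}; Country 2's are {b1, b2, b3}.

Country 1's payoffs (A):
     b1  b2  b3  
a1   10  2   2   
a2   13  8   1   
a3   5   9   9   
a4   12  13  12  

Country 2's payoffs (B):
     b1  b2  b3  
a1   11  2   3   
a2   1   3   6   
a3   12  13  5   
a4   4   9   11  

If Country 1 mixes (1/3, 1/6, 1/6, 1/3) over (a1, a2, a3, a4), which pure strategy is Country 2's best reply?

b1

Country 2's best reply maximizes expected payoff against the mix.
b1: (1/3)·11 + (1/6)·1 + (1/6)·12 + (1/3)·4 = 43/6
b2: (1/3)·2 + (1/6)·3 + (1/6)·13 + (1/3)·9 = 19/3
b3: (1/3)·3 + (1/6)·6 + (1/6)·5 + (1/3)·11 = 13/2
Highest expected payoff is 43/6, from b1.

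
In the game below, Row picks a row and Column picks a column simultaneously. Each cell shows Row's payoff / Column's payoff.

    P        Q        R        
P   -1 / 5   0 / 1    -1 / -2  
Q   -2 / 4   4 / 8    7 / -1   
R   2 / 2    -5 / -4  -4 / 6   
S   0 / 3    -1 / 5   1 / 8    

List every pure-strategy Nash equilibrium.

A profile is a Nash equilibrium when each player is best-responding to the other.
Row's best responses — vs P: R (payoff 2); vs Q: Q (payoff 4); vs R: Q (payoff 7).
Column's best responses — vs P: P (payoff 5); vs Q: Q (payoff 8); vs R: R (payoff 6); vs S: R (payoff 8).
The only mutual best response is (Q, Q); neither player gains by switching there.

(Q, Q)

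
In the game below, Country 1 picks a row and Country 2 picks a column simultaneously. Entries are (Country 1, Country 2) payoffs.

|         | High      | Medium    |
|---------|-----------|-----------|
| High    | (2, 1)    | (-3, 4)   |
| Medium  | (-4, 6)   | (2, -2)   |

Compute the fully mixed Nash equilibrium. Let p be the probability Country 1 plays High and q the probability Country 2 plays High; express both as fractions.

p = 8/11, q = 5/11

In a mixed NE each player is indifferent between their pure strategies, so the opponent's mix sets the indifference.
Country 2 indifferent between High and Medium: p·1 + (1−p)·6 = p·4 + (1−p)·(-2) ⟹ 6 + (-5)p = (-2) + 6p ⟹ p = 8/11.
Country 1 indifferent between High and Medium: q·2 + (1−q)·(-3) = q·(-4) + (1−q)·2 ⟹ (-3) + 5q = 2 + (-6)q ⟹ q = 5/11.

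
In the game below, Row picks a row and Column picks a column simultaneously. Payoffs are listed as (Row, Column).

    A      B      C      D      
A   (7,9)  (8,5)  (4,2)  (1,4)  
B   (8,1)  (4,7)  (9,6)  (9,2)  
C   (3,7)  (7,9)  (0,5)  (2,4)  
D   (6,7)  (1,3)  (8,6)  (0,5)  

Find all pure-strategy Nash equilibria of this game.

None

A profile is a Nash equilibrium when each player is best-responding to the other.
Row's best responses — vs A: B (payoff 8); vs B: A (payoff 8); vs C: B (payoff 9); vs D: B (payoff 9).
Column's best responses — vs A: A (payoff 9); vs B: B (payoff 7); vs C: B (payoff 9); vs D: A (payoff 7).
No cell has both players best-responding. For instance, Row's best reply to C is B, but against B Column prefers B over C.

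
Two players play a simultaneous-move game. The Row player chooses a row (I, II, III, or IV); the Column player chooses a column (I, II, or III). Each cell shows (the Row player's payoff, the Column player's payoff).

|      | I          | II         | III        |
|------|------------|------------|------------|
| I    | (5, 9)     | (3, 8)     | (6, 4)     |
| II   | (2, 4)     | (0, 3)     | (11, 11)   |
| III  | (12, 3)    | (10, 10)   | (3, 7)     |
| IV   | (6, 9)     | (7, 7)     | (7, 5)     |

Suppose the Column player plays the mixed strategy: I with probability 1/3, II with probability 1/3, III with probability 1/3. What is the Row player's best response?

Compute the Row player's expected payoff from each pure strategy against the given mix.
I: (1/3)·5 + (1/3)·3 + (1/3)·6 = 14/3
II: (1/3)·2 + (1/3)·0 + (1/3)·11 = 13/3
III: (1/3)·12 + (1/3)·10 + (1/3)·3 = 25/3
IV: (1/3)·6 + (1/3)·7 + (1/3)·7 = 20/3
Highest expected payoff is 25/3, from III.

III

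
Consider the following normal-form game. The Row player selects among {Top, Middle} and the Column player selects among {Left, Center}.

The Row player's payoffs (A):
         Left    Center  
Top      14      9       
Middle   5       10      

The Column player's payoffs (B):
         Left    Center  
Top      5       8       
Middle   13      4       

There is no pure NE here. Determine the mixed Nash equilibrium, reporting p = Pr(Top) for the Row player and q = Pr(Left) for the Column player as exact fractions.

p = 3/4, q = 1/10

In a mixed NE each player is indifferent between their pure strategies, so the opponent's mix sets the indifference.
The Column player indifferent between Left and Center: p·5 + (1−p)·13 = p·8 + (1−p)·4 ⟹ 13 + (-8)p = 4 + 4p ⟹ p = 3/4.
The Row player indifferent between Top and Middle: q·14 + (1−q)·9 = q·5 + (1−q)·10 ⟹ 9 + 5q = 10 + (-5)q ⟹ q = 1/10.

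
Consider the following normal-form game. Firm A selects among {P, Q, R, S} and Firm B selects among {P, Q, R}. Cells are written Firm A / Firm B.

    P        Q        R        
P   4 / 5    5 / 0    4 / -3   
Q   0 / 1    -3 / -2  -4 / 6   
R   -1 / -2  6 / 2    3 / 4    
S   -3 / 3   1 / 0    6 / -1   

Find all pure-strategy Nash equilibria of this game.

A profile is a Nash equilibrium when each player is best-responding to the other.
Firm A's best responses — vs P: P (payoff 4); vs Q: R (payoff 6); vs R: S (payoff 6).
Firm B's best responses — vs P: P (payoff 5); vs Q: R (payoff 6); vs R: R (payoff 4); vs S: P (payoff 3).
The only mutual best response is (P, P); neither player gains by switching there.

(P, P)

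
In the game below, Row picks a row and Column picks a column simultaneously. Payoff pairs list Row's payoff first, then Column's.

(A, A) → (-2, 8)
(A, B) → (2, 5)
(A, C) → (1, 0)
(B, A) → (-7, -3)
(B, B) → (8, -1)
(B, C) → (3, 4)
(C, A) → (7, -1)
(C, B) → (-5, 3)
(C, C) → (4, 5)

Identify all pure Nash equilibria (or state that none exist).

Find each player's best response to every opponent strategy; NE are the intersections.
Row's best responses — vs A: C (payoff 7); vs B: B (payoff 8); vs C: C (payoff 4).
Column's best responses — vs A: A (payoff 8); vs B: C (payoff 4); vs C: C (payoff 5).
The only mutual best response is (C, C); neither player gains by switching there.

(C, C)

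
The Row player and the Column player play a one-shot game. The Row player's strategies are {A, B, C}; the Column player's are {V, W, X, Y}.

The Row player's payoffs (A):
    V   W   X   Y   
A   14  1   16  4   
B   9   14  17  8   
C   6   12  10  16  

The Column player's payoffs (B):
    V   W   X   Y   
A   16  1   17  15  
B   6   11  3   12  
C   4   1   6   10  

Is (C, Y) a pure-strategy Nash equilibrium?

Yes

Holding the Column player at Y: the Row player gets 16 from C, versus 4 from A, 8 from B. No profitable deviation for the Row player.
Holding the Row player at C: the Column player gets 10 from Y, versus 4 from V, 1 from W, 6 from X. No profitable deviation for the Column player either.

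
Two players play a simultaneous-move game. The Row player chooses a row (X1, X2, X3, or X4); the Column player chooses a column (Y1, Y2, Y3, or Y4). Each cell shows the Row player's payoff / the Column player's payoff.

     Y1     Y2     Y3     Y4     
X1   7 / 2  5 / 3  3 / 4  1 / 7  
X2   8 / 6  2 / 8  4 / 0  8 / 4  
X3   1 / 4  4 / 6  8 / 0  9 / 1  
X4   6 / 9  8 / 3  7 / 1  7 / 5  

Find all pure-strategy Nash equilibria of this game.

A profile is a Nash equilibrium when each player is best-responding to the other.
The Row player's best responses — vs Y1: X2 (payoff 8); vs Y2: X4 (payoff 8); vs Y3: X3 (payoff 8); vs Y4: X3 (payoff 9).
The Column player's best responses — vs X1: Y4 (payoff 7); vs X2: Y2 (payoff 8); vs X3: Y2 (payoff 6); vs X4: Y1 (payoff 9).
No cell has both players best-responding. For instance, the Row player's best reply to Y1 is X2, but against X2 the Column player prefers Y2 over Y1.

No pure-strategy Nash equilibrium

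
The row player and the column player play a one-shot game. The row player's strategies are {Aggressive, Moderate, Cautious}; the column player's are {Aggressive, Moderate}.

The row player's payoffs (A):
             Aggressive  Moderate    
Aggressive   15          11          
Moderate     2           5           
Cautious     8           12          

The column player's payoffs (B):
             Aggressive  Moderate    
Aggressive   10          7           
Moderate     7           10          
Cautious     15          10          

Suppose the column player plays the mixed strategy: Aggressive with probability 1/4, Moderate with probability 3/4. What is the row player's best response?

The row player's best reply maximizes expected payoff against the mix.
Aggressive: (1/4)·15 + (3/4)·11 = 12
Moderate: (1/4)·2 + (3/4)·5 = 17/4
Cautious: (1/4)·8 + (3/4)·12 = 11
Highest expected payoff is 12, from Aggressive.

Aggressive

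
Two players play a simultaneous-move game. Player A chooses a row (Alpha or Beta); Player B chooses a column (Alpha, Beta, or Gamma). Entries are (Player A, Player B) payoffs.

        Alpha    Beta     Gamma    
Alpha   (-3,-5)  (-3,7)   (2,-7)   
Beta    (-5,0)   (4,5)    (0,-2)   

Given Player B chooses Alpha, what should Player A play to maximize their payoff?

With Player B fixed at Alpha, Player A's payoffs are: Alpha → -3, Beta → -5.
The maximum is -3, achieved by Alpha.

Alpha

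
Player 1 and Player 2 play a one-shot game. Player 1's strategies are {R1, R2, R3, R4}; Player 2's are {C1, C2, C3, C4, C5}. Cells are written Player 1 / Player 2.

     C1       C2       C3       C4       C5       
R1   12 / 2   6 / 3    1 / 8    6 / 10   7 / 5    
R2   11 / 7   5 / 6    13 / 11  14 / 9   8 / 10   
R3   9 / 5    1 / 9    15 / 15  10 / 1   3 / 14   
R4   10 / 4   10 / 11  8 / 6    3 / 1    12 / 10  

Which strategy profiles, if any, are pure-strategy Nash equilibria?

Check mutual best responses: a cell is a NE iff neither player can gain by unilaterally deviating.
Player 1's best responses — vs C1: R1 (payoff 12); vs C2: R4 (payoff 10); vs C3: R3 (payoff 15); vs C4: R2 (payoff 14); vs C5: R4 (payoff 12).
Player 2's best responses — vs R1: C4 (payoff 10); vs R2: C3 (payoff 11); vs R3: C3 (payoff 15); vs R4: C2 (payoff 11).
Mutual best responses occur at (R3, C3) and (R4, C2); at each, neither player gains by switching.

(R3, C3) and (R4, C2)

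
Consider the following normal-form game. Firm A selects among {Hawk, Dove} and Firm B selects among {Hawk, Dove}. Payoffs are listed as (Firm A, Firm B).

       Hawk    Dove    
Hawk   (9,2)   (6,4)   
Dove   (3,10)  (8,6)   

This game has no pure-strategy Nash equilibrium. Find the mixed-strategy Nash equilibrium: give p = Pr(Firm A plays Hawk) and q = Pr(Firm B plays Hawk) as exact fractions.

In a mixed NE each player is indifferent between their pure strategies, so the opponent's mix sets the indifference.
Firm B indifferent between Hawk and Dove: p·2 + (1−p)·10 = p·4 + (1−p)·6 ⟹ 10 + (-8)p = 6 + (-2)p ⟹ p = 2/3.
Firm A indifferent between Hawk and Dove: q·9 + (1−q)·6 = q·3 + (1−q)·8 ⟹ 6 + 3q = 8 + (-5)q ⟹ q = 1/4.

p = 2/3, q = 1/4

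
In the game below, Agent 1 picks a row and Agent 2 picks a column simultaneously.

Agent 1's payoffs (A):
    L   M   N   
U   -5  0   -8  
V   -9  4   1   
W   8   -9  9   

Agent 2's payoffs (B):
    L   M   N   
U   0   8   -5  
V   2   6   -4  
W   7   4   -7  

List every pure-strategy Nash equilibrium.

(V, M) and (W, L)

A profile is a Nash equilibrium when each player is best-responding to the other.
Agent 1's best responses — vs L: W (payoff 8); vs M: V (payoff 4); vs N: W (payoff 9).
Agent 2's best responses — vs U: M (payoff 8); vs V: M (payoff 6); vs W: L (payoff 7).
Mutual best responses occur at (V, M) and (W, L); at each, neither player gains by switching.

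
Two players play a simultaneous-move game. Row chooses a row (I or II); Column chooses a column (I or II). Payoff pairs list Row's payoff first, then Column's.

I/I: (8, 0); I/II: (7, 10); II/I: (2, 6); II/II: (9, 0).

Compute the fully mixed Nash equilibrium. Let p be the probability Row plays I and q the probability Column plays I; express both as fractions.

In a mixed NE each player is indifferent between their pure strategies, so the opponent's mix sets the indifference.
Column indifferent between I and II: p·0 + (1−p)·6 = p·10 + (1−p)·0 ⟹ 6 + (-6)p = 0 + 10p ⟹ p = 3/8.
Row indifferent between I and II: q·8 + (1−q)·7 = q·2 + (1−q)·9 ⟹ 7 + 1q = 9 + (-7)q ⟹ q = 1/4.

p = 3/8, q = 1/4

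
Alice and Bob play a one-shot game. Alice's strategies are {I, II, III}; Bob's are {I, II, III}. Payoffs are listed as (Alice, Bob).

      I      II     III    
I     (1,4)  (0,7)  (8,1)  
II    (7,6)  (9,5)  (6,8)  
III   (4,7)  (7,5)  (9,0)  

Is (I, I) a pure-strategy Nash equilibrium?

Holding Bob at I: Alice gets 1 from I but could get 7 by switching to II. Alice has a profitable deviation.

No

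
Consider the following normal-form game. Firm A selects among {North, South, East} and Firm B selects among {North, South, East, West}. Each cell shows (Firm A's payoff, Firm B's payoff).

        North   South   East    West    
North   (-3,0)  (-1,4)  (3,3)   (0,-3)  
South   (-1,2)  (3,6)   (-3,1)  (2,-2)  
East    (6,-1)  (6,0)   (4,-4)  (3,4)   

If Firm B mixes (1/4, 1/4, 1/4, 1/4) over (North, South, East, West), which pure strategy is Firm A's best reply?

East

Firm A's best reply maximizes expected payoff against the mix.
North: (1/4)·(-3) + (1/4)·(-1) + (1/4)·3 + (1/4)·0 = -1/4
South: (1/4)·(-1) + (1/4)·3 + (1/4)·(-3) + (1/4)·2 = 1/4
East: (1/4)·6 + (1/4)·6 + (1/4)·4 + (1/4)·3 = 19/4
Highest expected payoff is 19/4, from East.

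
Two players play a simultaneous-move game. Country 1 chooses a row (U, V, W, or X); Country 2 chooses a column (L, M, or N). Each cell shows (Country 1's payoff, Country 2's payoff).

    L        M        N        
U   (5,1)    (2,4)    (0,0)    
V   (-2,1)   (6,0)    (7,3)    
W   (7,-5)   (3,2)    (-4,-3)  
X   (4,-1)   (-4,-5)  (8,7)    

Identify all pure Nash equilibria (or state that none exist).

(X, N)

A profile is a Nash equilibrium when each player is best-responding to the other.
Country 1's best responses — vs L: W (payoff 7); vs M: V (payoff 6); vs N: X (payoff 8).
Country 2's best responses — vs U: M (payoff 4); vs V: N (payoff 3); vs W: M (payoff 2); vs X: N (payoff 7).
The only mutual best response is (X, N); neither player gains by switching there.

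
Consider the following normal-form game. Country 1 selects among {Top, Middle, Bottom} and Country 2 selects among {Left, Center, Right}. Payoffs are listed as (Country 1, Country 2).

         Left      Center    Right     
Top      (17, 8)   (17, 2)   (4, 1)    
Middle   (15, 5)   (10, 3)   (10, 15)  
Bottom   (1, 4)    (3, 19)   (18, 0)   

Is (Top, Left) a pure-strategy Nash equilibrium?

Yes

Holding Country 2 at Left: Country 1 gets 17 from Top, versus 15 from Middle, 1 from Bottom. No profitable deviation for Country 1.
Holding Country 1 at Top: Country 2 gets 8 from Left, versus 2 from Center, 1 from Right. No profitable deviation for Country 2 either.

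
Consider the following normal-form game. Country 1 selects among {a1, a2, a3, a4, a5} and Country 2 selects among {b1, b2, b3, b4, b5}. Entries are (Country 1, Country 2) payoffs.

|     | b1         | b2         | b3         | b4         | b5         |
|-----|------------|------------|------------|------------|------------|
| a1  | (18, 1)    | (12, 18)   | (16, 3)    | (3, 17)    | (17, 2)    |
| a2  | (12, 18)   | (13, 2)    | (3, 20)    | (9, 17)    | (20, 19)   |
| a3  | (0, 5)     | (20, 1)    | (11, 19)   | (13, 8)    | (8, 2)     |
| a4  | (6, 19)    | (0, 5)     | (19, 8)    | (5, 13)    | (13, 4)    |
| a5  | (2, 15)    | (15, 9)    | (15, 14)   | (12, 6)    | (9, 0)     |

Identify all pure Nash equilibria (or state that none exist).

Find each player's best response to every opponent strategy; NE are the intersections.
Country 1's best responses — vs b1: a1 (payoff 18); vs b2: a3 (payoff 20); vs b3: a4 (payoff 19); vs b4: a3 (payoff 13); vs b5: a2 (payoff 20).
Country 2's best responses — vs a1: b2 (payoff 18); vs a2: b3 (payoff 20); vs a3: b3 (payoff 19); vs a4: b1 (payoff 19); vs a5: b1 (payoff 15).
No cell has both players best-responding. For instance, Country 1's best reply to b2 is a3, but against a3 Country 2 prefers b3 over b2.

There is no pure-strategy Nash equilibrium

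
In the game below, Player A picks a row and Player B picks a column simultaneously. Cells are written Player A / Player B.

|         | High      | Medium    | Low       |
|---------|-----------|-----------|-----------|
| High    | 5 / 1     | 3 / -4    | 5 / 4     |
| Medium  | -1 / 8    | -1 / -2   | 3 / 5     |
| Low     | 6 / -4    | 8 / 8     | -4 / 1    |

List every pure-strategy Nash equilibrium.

(High, Low) and (Low, Medium)

A profile is a Nash equilibrium when each player is best-responding to the other.
Player A's best responses — vs High: Low (payoff 6); vs Medium: Low (payoff 8); vs Low: High (payoff 5).
Player B's best responses — vs High: Low (payoff 4); vs Medium: High (payoff 8); vs Low: Medium (payoff 8).
Mutual best responses occur at (High, Low) and (Low, Medium); at each, neither player gains by switching.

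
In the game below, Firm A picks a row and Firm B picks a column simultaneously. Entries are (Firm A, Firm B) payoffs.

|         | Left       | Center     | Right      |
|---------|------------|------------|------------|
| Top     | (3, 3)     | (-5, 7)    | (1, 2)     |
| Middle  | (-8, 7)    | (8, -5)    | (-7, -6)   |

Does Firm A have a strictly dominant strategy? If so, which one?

Check whether one of Firm A's strategies beats all alternatives regardless of what the opponent does.
Top is not dominant: against Center, Middle gives 8 > -5.
Middle is not dominant: against Left, Top gives 3 > -8.
No single strategy is best against every opponent action.

No strictly dominant strategy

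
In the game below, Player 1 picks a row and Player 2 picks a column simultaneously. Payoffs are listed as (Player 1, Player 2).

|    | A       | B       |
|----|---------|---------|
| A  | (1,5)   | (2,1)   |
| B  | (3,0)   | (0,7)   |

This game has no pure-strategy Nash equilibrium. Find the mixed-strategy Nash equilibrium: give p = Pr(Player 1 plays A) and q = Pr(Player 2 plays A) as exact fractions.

In a mixed NE each player is indifferent between their pure strategies, so the opponent's mix sets the indifference.
Player 2 indifferent between A and B: p·5 + (1−p)·0 = p·1 + (1−p)·7 ⟹ 0 + 5p = 7 + (-6)p ⟹ p = 7/11.
Player 1 indifferent between A and B: q·1 + (1−q)·2 = q·3 + (1−q)·0 ⟹ 2 + (-1)q = 0 + 3q ⟹ q = 1/2.

p = 7/11, q = 1/2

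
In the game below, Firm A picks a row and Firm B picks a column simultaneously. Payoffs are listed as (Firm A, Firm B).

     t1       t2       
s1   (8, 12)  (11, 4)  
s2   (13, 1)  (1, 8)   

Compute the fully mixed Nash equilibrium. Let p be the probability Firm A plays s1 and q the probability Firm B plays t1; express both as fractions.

Each player's mixing probability is pinned down by making the *other* player indifferent.
Firm B indifferent between t1 and t2: p·12 + (1−p)·1 = p·4 + (1−p)·8 ⟹ 1 + 11p = 8 + (-4)p ⟹ p = 7/15.
Firm A indifferent between s1 and s2: q·8 + (1−q)·11 = q·13 + (1−q)·1 ⟹ 11 + (-3)q = 1 + 12q ⟹ q = 2/3.

p = 7/15, q = 2/3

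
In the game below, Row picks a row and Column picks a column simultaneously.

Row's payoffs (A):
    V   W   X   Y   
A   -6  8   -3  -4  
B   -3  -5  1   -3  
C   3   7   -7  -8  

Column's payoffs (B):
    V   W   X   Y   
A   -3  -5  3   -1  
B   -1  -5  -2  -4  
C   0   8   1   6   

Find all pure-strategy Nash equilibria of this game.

Find each player's best response to every opponent strategy; NE are the intersections.
Row's best responses — vs V: C (payoff 3); vs W: A (payoff 8); vs X: B (payoff 1); vs Y: B (payoff -3).
Column's best responses — vs A: X (payoff 3); vs B: V (payoff -1); vs C: W (payoff 8).
No cell has both players best-responding. For instance, Row's best reply to V is C, but against C Column prefers W over V.

No pure-strategy Nash equilibrium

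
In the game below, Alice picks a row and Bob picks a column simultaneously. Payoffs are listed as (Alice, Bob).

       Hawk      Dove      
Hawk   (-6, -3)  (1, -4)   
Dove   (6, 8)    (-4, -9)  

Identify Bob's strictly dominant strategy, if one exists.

Hawk

Check whether one of Bob's strategies beats all alternatives regardless of what the opponent does.
Hawk strictly dominates: vs Hawk: -3 > -4; vs Dove: 8 > -9.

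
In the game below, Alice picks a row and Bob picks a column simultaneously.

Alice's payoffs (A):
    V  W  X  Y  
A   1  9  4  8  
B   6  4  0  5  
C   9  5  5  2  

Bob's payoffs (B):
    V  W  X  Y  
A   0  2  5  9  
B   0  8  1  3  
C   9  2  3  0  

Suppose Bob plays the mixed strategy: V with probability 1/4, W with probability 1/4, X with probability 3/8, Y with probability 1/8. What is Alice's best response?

C

Alice's best reply maximizes expected payoff against the mix.
A: (1/4)·1 + (1/4)·9 + (3/8)·4 + (1/8)·8 = 5
B: (1/4)·6 + (1/4)·4 + (3/8)·0 + (1/8)·5 = 25/8
C: (1/4)·9 + (1/4)·5 + (3/8)·5 + (1/8)·2 = 45/8
Highest expected payoff is 45/8, from C.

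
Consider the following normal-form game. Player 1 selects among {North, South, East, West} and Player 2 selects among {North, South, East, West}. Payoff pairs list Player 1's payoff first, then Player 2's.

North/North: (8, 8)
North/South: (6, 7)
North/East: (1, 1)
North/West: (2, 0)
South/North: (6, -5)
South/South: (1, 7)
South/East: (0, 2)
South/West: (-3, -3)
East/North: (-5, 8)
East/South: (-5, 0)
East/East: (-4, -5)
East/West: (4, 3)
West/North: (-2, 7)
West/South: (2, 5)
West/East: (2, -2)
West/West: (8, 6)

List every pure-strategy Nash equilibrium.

(North, North)

Check mutual best responses: a cell is a NE iff neither player can gain by unilaterally deviating.
Player 1's best responses — vs North: North (payoff 8); vs South: North (payoff 6); vs East: West (payoff 2); vs West: West (payoff 8).
Player 2's best responses — vs North: North (payoff 8); vs South: South (payoff 7); vs East: North (payoff 8); vs West: North (payoff 7).
The only mutual best response is (North, North); neither player gains by switching there.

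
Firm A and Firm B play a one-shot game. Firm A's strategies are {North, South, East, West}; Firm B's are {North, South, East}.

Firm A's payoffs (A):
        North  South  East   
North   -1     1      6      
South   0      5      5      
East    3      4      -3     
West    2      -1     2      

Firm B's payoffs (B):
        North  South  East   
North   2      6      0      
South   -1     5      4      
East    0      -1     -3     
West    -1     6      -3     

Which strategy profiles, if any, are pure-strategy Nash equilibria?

(South, South) and (East, North)

A profile is a Nash equilibrium when each player is best-responding to the other.
Firm A's best responses — vs North: East (payoff 3); vs South: South (payoff 5); vs East: North (payoff 6).
Firm B's best responses — vs North: South (payoff 6); vs South: South (payoff 5); vs East: North (payoff 0); vs West: South (payoff 6).
Mutual best responses occur at (South, South) and (East, North); at each, neither player gains by switching.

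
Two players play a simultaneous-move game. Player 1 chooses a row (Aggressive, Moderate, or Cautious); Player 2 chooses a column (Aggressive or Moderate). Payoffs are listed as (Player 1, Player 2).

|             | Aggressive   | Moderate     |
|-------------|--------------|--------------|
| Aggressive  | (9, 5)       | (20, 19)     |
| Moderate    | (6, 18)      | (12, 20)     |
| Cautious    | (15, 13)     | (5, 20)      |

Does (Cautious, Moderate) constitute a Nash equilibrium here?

No

Holding Player 2 at Moderate: Player 1 gets 5 from Cautious but could get 20 by switching to Aggressive. Player 1 has a profitable deviation.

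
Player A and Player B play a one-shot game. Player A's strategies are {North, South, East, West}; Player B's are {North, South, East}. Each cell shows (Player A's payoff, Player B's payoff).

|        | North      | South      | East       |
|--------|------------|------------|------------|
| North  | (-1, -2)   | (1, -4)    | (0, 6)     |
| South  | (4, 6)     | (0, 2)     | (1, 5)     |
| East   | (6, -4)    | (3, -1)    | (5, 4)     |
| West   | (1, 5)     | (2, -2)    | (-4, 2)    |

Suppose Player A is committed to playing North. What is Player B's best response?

East

With Player A fixed at North, Player B's payoffs are: North → -2, South → -4, East → 6.
The maximum is 6, achieved by East.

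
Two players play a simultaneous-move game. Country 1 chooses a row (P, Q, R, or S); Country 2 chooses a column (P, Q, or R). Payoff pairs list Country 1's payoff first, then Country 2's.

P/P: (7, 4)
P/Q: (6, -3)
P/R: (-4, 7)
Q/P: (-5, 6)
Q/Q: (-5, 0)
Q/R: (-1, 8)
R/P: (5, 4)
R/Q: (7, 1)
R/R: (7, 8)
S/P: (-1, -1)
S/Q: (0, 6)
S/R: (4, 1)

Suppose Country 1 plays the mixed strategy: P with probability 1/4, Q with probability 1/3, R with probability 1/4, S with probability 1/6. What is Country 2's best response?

R

Country 2's best reply maximizes expected payoff against the mix.
P: (1/4)·4 + (1/3)·6 + (1/4)·4 + (1/6)·(-1) = 23/6
Q: (1/4)·(-3) + (1/3)·0 + (1/4)·1 + (1/6)·6 = 1/2
R: (1/4)·7 + (1/3)·8 + (1/4)·8 + (1/6)·1 = 79/12
Highest expected payoff is 79/12, from R.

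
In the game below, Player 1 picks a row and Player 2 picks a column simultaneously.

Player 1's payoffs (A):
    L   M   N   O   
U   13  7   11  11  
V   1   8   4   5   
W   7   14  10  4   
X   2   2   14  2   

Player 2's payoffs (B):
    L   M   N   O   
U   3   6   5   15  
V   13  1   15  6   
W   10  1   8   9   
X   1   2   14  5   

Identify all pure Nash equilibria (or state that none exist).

Check mutual best responses: a cell is a NE iff neither player can gain by unilaterally deviating.
Player 1's best responses — vs L: U (payoff 13); vs M: W (payoff 14); vs N: X (payoff 14); vs O: U (payoff 11).
Player 2's best responses — vs U: O (payoff 15); vs V: N (payoff 15); vs W: L (payoff 10); vs X: N (payoff 14).
Mutual best responses occur at (U, O) and (X, N); at each, neither player gains by switching.

(U, O) and (X, N)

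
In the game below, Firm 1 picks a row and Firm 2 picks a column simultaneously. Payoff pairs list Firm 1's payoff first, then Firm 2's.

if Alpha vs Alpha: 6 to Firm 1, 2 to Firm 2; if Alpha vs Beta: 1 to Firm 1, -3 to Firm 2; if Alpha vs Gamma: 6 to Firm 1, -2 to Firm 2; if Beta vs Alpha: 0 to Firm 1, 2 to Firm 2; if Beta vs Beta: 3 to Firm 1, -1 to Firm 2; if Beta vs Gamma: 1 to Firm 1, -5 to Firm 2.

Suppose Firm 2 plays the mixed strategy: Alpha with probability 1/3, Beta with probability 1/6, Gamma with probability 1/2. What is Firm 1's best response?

Alpha

Compute Firm 1's expected payoff from each pure strategy against the given mix.
Alpha: (1/3)·6 + (1/6)·1 + (1/2)·6 = 31/6
Beta: (1/3)·0 + (1/6)·3 + (1/2)·1 = 1
Highest expected payoff is 31/6, from Alpha.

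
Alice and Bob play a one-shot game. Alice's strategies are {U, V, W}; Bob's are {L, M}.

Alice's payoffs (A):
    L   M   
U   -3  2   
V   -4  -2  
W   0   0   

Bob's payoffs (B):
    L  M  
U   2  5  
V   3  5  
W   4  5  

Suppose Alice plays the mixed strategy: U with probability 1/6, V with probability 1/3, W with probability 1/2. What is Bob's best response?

Compute Bob's expected payoff from each pure strategy against the given mix.
L: (1/6)·2 + (1/3)·3 + (1/2)·4 = 10/3
M: (1/6)·5 + (1/3)·5 + (1/2)·5 = 5
Highest expected payoff is 5, from M.

M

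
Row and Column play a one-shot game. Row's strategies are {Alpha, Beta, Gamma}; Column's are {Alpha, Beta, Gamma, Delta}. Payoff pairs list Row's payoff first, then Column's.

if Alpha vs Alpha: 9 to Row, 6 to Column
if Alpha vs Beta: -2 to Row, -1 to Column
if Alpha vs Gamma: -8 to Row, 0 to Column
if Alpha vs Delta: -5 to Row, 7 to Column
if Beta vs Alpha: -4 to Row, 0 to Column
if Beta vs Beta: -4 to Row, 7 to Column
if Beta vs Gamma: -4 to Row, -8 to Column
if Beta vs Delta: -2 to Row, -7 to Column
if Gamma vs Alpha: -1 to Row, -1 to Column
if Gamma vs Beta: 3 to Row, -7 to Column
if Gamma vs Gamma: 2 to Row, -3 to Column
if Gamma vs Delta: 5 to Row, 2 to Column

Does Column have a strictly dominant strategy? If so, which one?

Check whether one of Column's strategies beats all alternatives regardless of what the opponent does.
Alpha is not dominant: against Alpha, Delta gives 7 > 6.
Beta is not dominant: against Alpha, Alpha gives 6 > -1.
Gamma is not dominant: against Alpha, Alpha gives 6 > 0.
Delta is not dominant: against Beta, Alpha gives 0 > -7.
No single strategy is best against every opponent action.

None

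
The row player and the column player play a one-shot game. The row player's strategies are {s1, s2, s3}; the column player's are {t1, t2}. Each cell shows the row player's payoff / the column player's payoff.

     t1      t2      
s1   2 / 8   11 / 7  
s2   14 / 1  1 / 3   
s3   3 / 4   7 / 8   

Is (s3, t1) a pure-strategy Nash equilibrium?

No

Holding the column player at t1: the row player gets 3 from s3 but could get 14 by switching to s2. The row player has a profitable deviation.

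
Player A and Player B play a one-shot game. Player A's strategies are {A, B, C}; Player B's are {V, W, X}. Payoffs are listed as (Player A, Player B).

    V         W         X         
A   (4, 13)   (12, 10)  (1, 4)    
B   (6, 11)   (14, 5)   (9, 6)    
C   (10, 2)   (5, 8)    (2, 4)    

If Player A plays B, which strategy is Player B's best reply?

V

With Player A fixed at B, Player B's payoffs are: V → 11, W → 5, X → 6.
The maximum is 11, achieved by V.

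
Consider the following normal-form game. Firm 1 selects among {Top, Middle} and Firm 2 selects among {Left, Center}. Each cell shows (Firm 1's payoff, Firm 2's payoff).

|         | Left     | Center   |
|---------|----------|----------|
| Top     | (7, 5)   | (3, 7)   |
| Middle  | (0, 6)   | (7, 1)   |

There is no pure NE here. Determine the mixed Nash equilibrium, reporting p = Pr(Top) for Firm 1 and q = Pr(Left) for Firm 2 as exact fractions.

p = 5/7, q = 4/11

Each player's mixing probability is pinned down by making the *other* player indifferent.
Firm 2 indifferent between Left and Center: p·5 + (1−p)·6 = p·7 + (1−p)·1 ⟹ 6 + (-1)p = 1 + 6p ⟹ p = 5/7.
Firm 1 indifferent between Top and Middle: q·7 + (1−q)·3 = q·0 + (1−q)·7 ⟹ 3 + 4q = 7 + (-7)q ⟹ q = 4/11.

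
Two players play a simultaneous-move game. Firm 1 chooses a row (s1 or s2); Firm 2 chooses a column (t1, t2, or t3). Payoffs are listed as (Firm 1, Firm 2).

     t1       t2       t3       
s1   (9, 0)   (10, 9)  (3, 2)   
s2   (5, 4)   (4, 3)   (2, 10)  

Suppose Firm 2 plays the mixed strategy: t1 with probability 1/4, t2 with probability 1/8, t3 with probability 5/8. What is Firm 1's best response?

s1

Firm 1's best reply maximizes expected payoff against the mix.
s1: (1/4)·9 + (1/8)·10 + (5/8)·3 = 43/8
s2: (1/4)·5 + (1/8)·4 + (5/8)·2 = 3
Highest expected payoff is 43/8, from s1.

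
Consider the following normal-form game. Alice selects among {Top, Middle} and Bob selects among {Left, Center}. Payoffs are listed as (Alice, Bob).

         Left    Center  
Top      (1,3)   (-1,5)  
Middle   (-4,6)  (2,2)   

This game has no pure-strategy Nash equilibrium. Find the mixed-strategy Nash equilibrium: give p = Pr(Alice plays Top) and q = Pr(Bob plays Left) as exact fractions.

Each player's mixing probability is pinned down by making the *other* player indifferent.
Bob indifferent between Left and Center: p·3 + (1−p)·6 = p·5 + (1−p)·2 ⟹ 6 + (-3)p = 2 + 3p ⟹ p = 2/3.
Alice indifferent between Top and Middle: q·1 + (1−q)·(-1) = q·(-4) + (1−q)·2 ⟹ (-1) + 2q = 2 + (-6)q ⟹ q = 3/8.

p = 2/3, q = 3/8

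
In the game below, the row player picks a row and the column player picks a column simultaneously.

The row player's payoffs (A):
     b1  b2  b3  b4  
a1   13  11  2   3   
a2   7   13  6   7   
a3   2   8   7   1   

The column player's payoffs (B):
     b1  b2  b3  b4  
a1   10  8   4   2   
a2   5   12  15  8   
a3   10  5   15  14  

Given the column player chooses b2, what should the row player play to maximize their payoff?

a2

With the column player fixed at b2, the row player's payoffs are: a1 → 11, a2 → 13, a3 → 8.
The maximum is 13, achieved by a2.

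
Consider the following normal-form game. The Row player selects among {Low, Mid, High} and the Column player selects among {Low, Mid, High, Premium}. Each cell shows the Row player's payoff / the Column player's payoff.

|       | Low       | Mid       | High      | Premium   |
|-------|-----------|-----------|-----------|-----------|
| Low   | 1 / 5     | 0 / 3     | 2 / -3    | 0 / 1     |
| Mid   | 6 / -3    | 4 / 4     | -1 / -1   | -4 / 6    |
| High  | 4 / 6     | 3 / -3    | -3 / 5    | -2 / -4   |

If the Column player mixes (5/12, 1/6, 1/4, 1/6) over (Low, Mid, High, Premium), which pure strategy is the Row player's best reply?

Mid

Compute the Row player's expected payoff from each pure strategy against the given mix.
Low: (5/12)·1 + (1/6)·0 + (1/4)·2 + (1/6)·0 = 11/12
Mid: (5/12)·6 + (1/6)·4 + (1/4)·(-1) + (1/6)·(-4) = 9/4
High: (5/12)·4 + (1/6)·3 + (1/4)·(-3) + (1/6)·(-2) = 13/12
Highest expected payoff is 9/4, from Mid.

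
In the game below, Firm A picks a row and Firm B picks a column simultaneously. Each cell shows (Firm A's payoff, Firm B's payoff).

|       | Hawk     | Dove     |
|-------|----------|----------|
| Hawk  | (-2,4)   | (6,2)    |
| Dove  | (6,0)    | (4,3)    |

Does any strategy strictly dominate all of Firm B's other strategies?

No strictly dominant strategy

A strategy is strictly dominant if it gives Firm B a strictly higher payoff than every other strategy, against every choice by the opponent.
Hawk is not dominant: against Dove, Dove gives 3 > 0.
Dove is not dominant: against Hawk, Hawk gives 4 > 2.
No single strategy is best against every opponent action.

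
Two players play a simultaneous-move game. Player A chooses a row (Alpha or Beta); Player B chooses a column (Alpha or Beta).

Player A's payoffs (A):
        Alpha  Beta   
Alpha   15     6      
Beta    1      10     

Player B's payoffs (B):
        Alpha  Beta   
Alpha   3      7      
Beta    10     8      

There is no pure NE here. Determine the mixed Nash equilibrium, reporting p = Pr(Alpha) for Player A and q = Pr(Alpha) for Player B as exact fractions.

In a mixed NE each player is indifferent between their pure strategies, so the opponent's mix sets the indifference.
Player B indifferent between Alpha and Beta: p·3 + (1−p)·10 = p·7 + (1−p)·8 ⟹ 10 + (-7)p = 8 + (-1)p ⟹ p = 1/3.
Player A indifferent between Alpha and Beta: q·15 + (1−q)·6 = q·1 + (1−q)·10 ⟹ 6 + 9q = 10 + (-9)q ⟹ q = 2/9.

p = 1/3, q = 2/9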